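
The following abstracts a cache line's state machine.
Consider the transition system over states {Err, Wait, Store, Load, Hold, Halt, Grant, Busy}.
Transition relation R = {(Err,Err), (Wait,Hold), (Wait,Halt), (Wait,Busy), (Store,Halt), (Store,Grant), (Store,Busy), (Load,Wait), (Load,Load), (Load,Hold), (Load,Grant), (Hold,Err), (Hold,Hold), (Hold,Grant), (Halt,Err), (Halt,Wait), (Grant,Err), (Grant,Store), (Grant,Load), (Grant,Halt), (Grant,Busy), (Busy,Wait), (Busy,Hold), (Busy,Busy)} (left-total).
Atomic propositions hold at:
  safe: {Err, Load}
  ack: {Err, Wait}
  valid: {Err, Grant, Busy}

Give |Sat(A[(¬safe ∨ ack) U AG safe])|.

Sat(¬safe) = {Wait, Store, Hold, Halt, Grant, Busy}
Sat(¬safe ∨ ack) = {Err, Wait, Store, Hold, Halt, Grant, Busy}
AG safe: greatest fixpoint, start Z0 = {Err, Load}, keep only states in Sat with every successor in Z. Z1 = {Err}; fixed.
Sat(AG safe) = {Err}
A[(¬safe ∨ ack) U AG safe]: least fixpoint, start Z0 = Sat(AG safe) = {Err}, add states in Sat(¬safe ∨ ack) with every successor in Z. Already a fixed point.
Sat(A[(¬safe ∨ ack) U AG safe]) = {Err}
|Sat(A[(¬safe ∨ ack) U AG safe])| = |{Err}| = 1.

1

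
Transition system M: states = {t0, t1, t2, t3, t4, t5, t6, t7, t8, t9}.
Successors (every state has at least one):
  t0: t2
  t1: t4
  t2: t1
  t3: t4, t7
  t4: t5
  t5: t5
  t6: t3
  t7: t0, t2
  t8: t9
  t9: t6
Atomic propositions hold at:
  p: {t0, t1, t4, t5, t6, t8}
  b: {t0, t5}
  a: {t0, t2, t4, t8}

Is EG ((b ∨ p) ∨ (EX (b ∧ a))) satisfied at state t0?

No

Sat(b ∨ p) = {t0, t1, t4, t5, t6, t8}
Sat(b ∧ a) = {t0}
Sat(EX (b ∧ a)) = {s : some successor in {t0}} = {t7}
Sat((b ∨ p) ∨ (EX (b ∧ a))) = {t0, t1, t4, t5, t6, t7, t8}
EG ((b ∨ p) ∨ (EX (b ∧ a))): greatest fixpoint, start Z0 = {t0, t1, t4, t5, t6, t7, t8}, keep only states in Sat with some successor in Z. Z1 = {t1, t4, t5, t7}; Z2 = {t1, t4, t5}; fixed.
Sat(EG ((b ∨ p) ∨ (EX (b ∧ a)))) = {t1, t4, t5}
t0 ∉ Sat(EG ((b ∨ p) ∨ (EX (b ∧ a)))) = {t1, t4, t5}, so the formula does not hold at t0.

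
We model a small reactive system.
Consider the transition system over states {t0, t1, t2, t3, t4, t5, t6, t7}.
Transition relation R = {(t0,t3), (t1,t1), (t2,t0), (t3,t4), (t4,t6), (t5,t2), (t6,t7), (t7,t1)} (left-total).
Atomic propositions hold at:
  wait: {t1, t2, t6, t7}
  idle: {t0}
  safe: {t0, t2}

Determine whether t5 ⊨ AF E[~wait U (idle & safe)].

Sat(~wait) = {t0, t3, t4, t5}
Sat(idle & safe) = {t0}
E[~wait U (idle & safe)]: least fixpoint, start Z0 = Sat((idle & safe)) = {t0}, add states in Sat(~wait) with some successor in Z. Already a fixed point.
Sat(E[~wait U (idle & safe)]) = {t0}
AF E[~wait U (idle & safe)]: least fixpoint, start Z0 = {t0}, add states with every successor in Z. Z1 = {t0, t2}; Z2 = {t0, t2, t5}; fixed.
Sat(AF E[~wait U (idle & safe)]) = {t0, t2, t5}
t5 ∈ Sat(AF E[~wait U (idle & safe)]) = {t0, t2, t5}, so the formula holds at t5.

Yes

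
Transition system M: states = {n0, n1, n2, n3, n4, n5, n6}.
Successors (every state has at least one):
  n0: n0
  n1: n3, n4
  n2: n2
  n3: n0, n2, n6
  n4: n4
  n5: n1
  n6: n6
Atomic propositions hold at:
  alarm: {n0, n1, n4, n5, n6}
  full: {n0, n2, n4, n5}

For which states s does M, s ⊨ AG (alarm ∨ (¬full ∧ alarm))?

Sat(¬full) = {n1, n3, n6}
Sat(¬full ∧ alarm) = {n1, n6}
Sat(alarm ∨ (¬full ∧ alarm)) = {n0, n1, n4, n5, n6}
AG (alarm ∨ (¬full ∧ alarm)): greatest fixpoint, start Z0 = {n0, n1, n4, n5, n6}, keep only states in Sat with every successor in Z. Z1 = {n0, n4, n5, n6}; Z2 = {n0, n4, n6}; fixed.
Sat(AG (alarm ∨ (¬full ∧ alarm))) = {n0, n4, n6}

{n0, n4, n6}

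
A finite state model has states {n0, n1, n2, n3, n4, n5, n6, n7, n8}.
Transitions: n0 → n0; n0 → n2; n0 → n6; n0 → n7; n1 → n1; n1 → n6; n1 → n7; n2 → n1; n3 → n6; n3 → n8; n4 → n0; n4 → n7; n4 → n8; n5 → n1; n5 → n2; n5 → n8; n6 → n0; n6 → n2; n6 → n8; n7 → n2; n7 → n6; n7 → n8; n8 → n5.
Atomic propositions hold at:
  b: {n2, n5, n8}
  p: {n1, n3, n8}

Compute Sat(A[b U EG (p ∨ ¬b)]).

Sat(¬b) = {n0, n1, n3, n4, n6, n7}
Sat(p ∨ ¬b) = {n0, n1, n3, n4, n6, n7, n8}
EG (p ∨ ¬b): greatest fixpoint, start Z0 = {n0, n1, n3, n4, n6, n7, n8}, keep only states in Sat with some successor in Z. Z1 = {n0, n1, n3, n4, n6, n7}; fixed.
Sat(EG (p ∨ ¬b)) = {n0, n1, n3, n4, n6, n7}
A[b U EG (p ∨ ¬b)]: least fixpoint, start Z0 = Sat(EG (p ∨ ¬b)) = {n0, n1, n3, n4, n6, n7}, add states in Sat(b) with every successor in Z. Z1 = {n0, n1, n2, n3, n4, n6, n7}; fixed.
Sat(A[b U EG (p ∨ ¬b)]) = {n0, n1, n2, n3, n4, n6, n7}

{n0, n1, n2, n3, n4, n6, n7}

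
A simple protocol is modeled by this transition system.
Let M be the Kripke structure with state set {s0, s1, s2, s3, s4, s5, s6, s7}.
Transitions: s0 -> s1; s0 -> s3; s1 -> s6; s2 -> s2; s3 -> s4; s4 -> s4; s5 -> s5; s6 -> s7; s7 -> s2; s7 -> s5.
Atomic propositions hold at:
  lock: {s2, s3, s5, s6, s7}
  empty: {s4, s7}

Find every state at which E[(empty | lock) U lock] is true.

Sat(empty | lock) = {s2, s3, s4, s5, s6, s7}
E[(empty | lock) U lock]: least fixpoint, start Z0 = Sat(lock) = {s2, s3, s5, s6, s7}, add states in Sat(empty | lock) with some successor in Z. Already a fixed point.
Sat(E[(empty | lock) U lock]) = {s2, s3, s5, s6, s7}

{s2, s3, s5, s6, s7}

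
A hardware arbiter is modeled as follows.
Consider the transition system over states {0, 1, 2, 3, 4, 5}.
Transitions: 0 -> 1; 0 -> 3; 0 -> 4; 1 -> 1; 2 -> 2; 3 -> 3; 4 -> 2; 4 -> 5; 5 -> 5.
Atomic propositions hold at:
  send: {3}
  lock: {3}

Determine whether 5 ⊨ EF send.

No

EF send: least fixpoint, start Z0 = {3}, add states with some successor in Z. Z1 = {0, 3}; fixed.
Sat(EF send) = {0, 3}
5 ∉ Sat(EF send) = {0, 3}, so the formula does not hold at 5.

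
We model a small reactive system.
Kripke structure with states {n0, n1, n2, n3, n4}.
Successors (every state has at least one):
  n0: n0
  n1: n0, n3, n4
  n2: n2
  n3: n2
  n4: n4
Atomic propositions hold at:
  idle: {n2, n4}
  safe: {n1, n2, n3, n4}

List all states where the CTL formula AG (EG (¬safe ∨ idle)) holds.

{n0, n2, n4}

Sat(¬safe) = {n0}
Sat(¬safe ∨ idle) = {n0, n2, n4}
EG (¬safe ∨ idle): greatest fixpoint, start Z0 = {n0, n2, n4}, keep only states in Sat with some successor in Z. Already a fixed point.
Sat(EG (¬safe ∨ idle)) = {n0, n2, n4}
AG (EG (¬safe ∨ idle)): greatest fixpoint, start Z0 = {n0, n2, n4}, keep only states in Sat with every successor in Z. Already a fixed point.
Sat(AG (EG (¬safe ∨ idle))) = {n0, n2, n4}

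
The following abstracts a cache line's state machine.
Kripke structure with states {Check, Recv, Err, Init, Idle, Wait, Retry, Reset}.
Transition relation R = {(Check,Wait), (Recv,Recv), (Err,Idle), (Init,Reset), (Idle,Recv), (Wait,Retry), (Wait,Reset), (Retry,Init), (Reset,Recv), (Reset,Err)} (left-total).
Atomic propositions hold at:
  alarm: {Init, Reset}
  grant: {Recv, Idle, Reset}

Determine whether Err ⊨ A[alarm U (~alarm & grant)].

No

Sat(~alarm) = {Check, Recv, Err, Idle, Wait, Retry}
Sat(~alarm & grant) = {Recv, Idle}
A[alarm U (~alarm & grant)]: least fixpoint, start Z0 = Sat((~alarm & grant)) = {Recv, Idle}, add states in Sat(alarm) with every successor in Z. Already a fixed point.
Sat(A[alarm U (~alarm & grant)]) = {Recv, Idle}
Err ∉ Sat(A[alarm U (~alarm & grant)]) = {Recv, Idle}, so the formula does not hold at Err.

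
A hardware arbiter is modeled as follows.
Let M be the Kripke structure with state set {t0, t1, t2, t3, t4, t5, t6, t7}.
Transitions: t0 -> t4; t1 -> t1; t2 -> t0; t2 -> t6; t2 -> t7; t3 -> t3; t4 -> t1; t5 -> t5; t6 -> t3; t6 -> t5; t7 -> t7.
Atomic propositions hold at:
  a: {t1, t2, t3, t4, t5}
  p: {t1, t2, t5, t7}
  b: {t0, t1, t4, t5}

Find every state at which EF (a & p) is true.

Sat(a & p) = {t1, t2, t5}
EF (a & p): least fixpoint, start Z0 = {t1, t2, t5}, add states with some successor in Z. Z1 = {t1, t2, t4, t5, t6}; Z2 = {t0, t1, t2, t4, t5, t6}; fixed.
Sat(EF (a & p)) = {t0, t1, t2, t4, t5, t6}

{t0, t1, t2, t4, t5, t6}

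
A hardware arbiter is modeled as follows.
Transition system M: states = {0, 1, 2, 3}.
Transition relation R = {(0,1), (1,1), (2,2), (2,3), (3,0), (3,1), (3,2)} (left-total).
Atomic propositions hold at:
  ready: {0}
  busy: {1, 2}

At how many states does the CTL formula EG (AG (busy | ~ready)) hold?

1

Sat(~ready) = {1, 2, 3}
Sat(busy | ~ready) = {1, 2, 3}
AG (busy | ~ready): greatest fixpoint, start Z0 = {1, 2, 3}, keep only states in Sat with every successor in Z. Z1 = {1, 2}; Z2 = {1}; fixed.
Sat(AG (busy | ~ready)) = {1}
EG (AG (busy | ~ready)): greatest fixpoint, start Z0 = {1}, keep only states in Sat with some successor in Z. Already a fixed point.
Sat(EG (AG (busy | ~ready))) = {1}
|Sat(EG (AG (busy | ~ready)))| = |{1}| = 1.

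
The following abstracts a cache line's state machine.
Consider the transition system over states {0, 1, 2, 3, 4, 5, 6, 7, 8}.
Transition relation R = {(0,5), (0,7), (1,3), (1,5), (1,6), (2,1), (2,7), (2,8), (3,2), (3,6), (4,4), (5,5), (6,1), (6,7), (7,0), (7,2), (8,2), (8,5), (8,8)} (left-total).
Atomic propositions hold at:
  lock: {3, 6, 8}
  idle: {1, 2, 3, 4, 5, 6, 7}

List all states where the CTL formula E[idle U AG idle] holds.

AG idle: greatest fixpoint, start Z0 = {1, 2, 3, 4, 5, 6, 7}, keep only states in Sat with every successor in Z. Z1 = {1, 3, 4, 5, 6}; Z2 = {1, 4, 5}; Z3 = {4, 5}; fixed.
Sat(AG idle) = {4, 5}
E[idle U AG idle]: least fixpoint, start Z0 = Sat(AG idle) = {4, 5}, add states in Sat(idle) with some successor in Z. Z1 = {1, 4, 5}; Z2 = {1, 2, 4, 5, 6}; Z3 = {1, 2, 3, 4, 5, 6, 7}; fixed.
Sat(E[idle U AG idle]) = {1, 2, 3, 4, 5, 6, 7}

{1, 2, 3, 4, 5, 6, 7}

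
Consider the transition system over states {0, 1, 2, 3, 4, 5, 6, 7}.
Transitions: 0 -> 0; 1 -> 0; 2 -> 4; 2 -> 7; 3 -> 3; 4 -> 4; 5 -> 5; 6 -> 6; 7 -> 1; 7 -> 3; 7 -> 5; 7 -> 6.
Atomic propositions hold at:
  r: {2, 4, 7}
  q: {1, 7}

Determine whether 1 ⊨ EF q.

EF q: least fixpoint, start Z0 = {1, 7}, add states with some successor in Z. Z1 = {1, 2, 7}; fixed.
Sat(EF q) = {1, 2, 7}
1 ∈ Sat(EF q) = {1, 2, 7}, so the formula holds at 1.

Yes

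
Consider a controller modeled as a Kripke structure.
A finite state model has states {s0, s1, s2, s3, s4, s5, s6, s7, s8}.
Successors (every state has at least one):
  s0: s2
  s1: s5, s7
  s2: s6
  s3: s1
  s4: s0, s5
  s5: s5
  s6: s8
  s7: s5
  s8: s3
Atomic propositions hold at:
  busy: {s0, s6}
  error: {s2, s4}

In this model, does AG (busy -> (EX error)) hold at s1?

Yes

Sat(EX error) = {s : some successor in {s2, s4}} = {s0}
Sat(busy -> (EX error)) = {s0, s1, s2, s3, s4, s5, s7, s8}
AG (busy -> (EX error)): greatest fixpoint, start Z0 = {s0, s1, s2, s3, s4, s5, s7, s8}, keep only states in Sat with every successor in Z. Z1 = {s0, s1, s3, s4, s5, s7, s8}; Z2 = {s1, s3, s4, s5, s7, s8}; Z3 = {s1, s3, s5, s7, s8}; fixed.
Sat(AG (busy -> (EX error))) = {s1, s3, s5, s7, s8}
s1 ∈ Sat(AG (busy -> (EX error))) = {s1, s3, s5, s7, s8}, so the formula holds at s1.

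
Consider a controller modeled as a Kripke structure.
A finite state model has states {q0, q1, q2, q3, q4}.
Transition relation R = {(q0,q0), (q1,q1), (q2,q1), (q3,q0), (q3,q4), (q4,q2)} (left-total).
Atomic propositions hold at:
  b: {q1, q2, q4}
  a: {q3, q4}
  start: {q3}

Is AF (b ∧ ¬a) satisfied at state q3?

Sat(¬a) = {q0, q1, q2}
Sat(b ∧ ¬a) = {q1, q2}
AF (b ∧ ¬a): least fixpoint, start Z0 = {q1, q2}, add states with every successor in Z. Z1 = {q1, q2, q4}; fixed.
Sat(AF (b ∧ ¬a)) = {q1, q2, q4}
q3 ∉ Sat(AF (b ∧ ¬a)) = {q1, q2, q4}, so the formula does not hold at q3.

No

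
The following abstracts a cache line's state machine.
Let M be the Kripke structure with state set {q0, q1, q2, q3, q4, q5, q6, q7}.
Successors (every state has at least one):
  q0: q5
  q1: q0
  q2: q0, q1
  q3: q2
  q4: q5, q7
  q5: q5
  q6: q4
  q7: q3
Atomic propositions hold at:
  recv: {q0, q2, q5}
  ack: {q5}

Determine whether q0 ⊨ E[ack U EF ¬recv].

Sat(¬recv) = {q1, q3, q4, q6, q7}
EF ¬recv: least fixpoint, start Z0 = {q1, q3, q4, q6, q7}, add states with some successor in Z. Z1 = {q1, q2, q3, q4, q6, q7}; fixed.
Sat(EF ¬recv) = {q1, q2, q3, q4, q6, q7}
E[ack U EF ¬recv]: least fixpoint, start Z0 = Sat(EF ¬recv) = {q1, q2, q3, q4, q6, q7}, add states in Sat(ack) with some successor in Z. Already a fixed point.
Sat(E[ack U EF ¬recv]) = {q1, q2, q3, q4, q6, q7}
q0 ∉ Sat(E[ack U EF ¬recv]) = {q1, q2, q3, q4, q6, q7}, so the formula does not hold at q0.

No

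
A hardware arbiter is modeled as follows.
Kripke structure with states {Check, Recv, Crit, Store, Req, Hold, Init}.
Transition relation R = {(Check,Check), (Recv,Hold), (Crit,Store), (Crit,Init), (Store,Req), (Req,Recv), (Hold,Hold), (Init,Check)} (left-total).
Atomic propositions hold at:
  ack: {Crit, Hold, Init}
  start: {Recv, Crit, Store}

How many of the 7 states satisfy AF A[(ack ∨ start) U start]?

4

Sat(ack ∨ start) = {Recv, Crit, Store, Hold, Init}
A[(ack ∨ start) U start]: least fixpoint, start Z0 = Sat(start) = {Recv, Crit, Store}, add states in Sat(ack ∨ start) with every successor in Z. Already a fixed point.
Sat(A[(ack ∨ start) U start]) = {Recv, Crit, Store}
AF A[(ack ∨ start) U start]: least fixpoint, start Z0 = {Recv, Crit, Store}, add states with every successor in Z. Z1 = {Recv, Crit, Store, Req}; fixed.
Sat(AF A[(ack ∨ start) U start]) = {Recv, Crit, Store, Req}
|Sat(AF A[(ack ∨ start) U start])| = |{Recv, Crit, Store, Req}| = 4.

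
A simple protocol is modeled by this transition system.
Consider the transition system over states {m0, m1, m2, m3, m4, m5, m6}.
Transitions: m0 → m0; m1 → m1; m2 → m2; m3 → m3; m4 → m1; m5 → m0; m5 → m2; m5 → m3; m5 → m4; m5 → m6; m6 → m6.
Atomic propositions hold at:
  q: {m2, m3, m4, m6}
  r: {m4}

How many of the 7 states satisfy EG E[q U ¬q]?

4

Sat(¬q) = {m0, m1, m5}
E[q U ¬q]: least fixpoint, start Z0 = Sat(¬q) = {m0, m1, m5}, add states in Sat(q) with some successor in Z. Z1 = {m0, m1, m4, m5}; fixed.
Sat(E[q U ¬q]) = {m0, m1, m4, m5}
EG E[q U ¬q]: greatest fixpoint, start Z0 = {m0, m1, m4, m5}, keep only states in Sat with some successor in Z. Already a fixed point.
Sat(EG E[q U ¬q]) = {m0, m1, m4, m5}
|Sat(EG E[q U ¬q])| = |{m0, m1, m4, m5}| = 4.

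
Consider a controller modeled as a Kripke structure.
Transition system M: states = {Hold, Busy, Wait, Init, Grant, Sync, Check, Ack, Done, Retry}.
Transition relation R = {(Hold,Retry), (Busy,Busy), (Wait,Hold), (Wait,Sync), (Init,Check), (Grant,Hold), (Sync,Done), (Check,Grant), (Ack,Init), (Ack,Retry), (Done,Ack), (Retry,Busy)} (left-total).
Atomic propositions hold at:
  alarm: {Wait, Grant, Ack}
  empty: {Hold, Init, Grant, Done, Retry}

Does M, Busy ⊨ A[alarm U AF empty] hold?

AF empty: least fixpoint, start Z0 = {Hold, Init, Grant, Done, Retry}, add states with every successor in Z. Z1 = {Hold, Init, Grant, Sync, Check, Ack, Done, Retry}; Z2 = {Hold, Wait, Init, Grant, Sync, Check, Ack, Done, Retry}; fixed.
Sat(AF empty) = {Hold, Wait, Init, Grant, Sync, Check, Ack, Done, Retry}
A[alarm U AF empty]: least fixpoint, start Z0 = Sat(AF empty) = {Hold, Wait, Init, Grant, Sync, Check, Ack, Done, Retry}, add states in Sat(alarm) with every successor in Z. Already a fixed point.
Sat(A[alarm U AF empty]) = {Hold, Wait, Init, Grant, Sync, Check, Ack, Done, Retry}
Busy ∉ Sat(A[alarm U AF empty]) = {Hold, Wait, Init, Grant, Sync, Check, Ack, Done, Retry}, so the formula does not hold at Busy.

No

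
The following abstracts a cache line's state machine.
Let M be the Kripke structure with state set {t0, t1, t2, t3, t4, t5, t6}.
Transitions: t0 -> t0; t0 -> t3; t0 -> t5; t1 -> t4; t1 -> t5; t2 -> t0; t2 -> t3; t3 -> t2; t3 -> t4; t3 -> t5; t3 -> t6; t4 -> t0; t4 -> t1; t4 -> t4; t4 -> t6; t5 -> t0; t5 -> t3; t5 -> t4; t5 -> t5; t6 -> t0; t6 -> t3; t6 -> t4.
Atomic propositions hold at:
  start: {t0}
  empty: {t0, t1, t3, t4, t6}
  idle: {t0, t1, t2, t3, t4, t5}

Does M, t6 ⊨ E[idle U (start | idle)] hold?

No

Sat(start | idle) = {t0, t1, t2, t3, t4, t5}
E[idle U (start | idle)]: least fixpoint, start Z0 = Sat((start | idle)) = {t0, t1, t2, t3, t4, t5}, add states in Sat(idle) with some successor in Z. Already a fixed point.
Sat(E[idle U (start | idle)]) = {t0, t1, t2, t3, t4, t5}
t6 ∉ Sat(E[idle U (start | idle)]) = {t0, t1, t2, t3, t4, t5}, so the formula does not hold at t6.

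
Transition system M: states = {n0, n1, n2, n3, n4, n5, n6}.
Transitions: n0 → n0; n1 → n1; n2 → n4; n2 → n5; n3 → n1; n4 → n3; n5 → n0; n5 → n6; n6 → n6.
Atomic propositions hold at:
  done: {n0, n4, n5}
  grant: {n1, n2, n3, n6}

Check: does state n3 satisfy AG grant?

Yes

AG grant: greatest fixpoint, start Z0 = {n1, n2, n3, n6}, keep only states in Sat with every successor in Z. Z1 = {n1, n3, n6}; fixed.
Sat(AG grant) = {n1, n3, n6}
n3 ∈ Sat(AG grant) = {n1, n3, n6}, so the formula holds at n3.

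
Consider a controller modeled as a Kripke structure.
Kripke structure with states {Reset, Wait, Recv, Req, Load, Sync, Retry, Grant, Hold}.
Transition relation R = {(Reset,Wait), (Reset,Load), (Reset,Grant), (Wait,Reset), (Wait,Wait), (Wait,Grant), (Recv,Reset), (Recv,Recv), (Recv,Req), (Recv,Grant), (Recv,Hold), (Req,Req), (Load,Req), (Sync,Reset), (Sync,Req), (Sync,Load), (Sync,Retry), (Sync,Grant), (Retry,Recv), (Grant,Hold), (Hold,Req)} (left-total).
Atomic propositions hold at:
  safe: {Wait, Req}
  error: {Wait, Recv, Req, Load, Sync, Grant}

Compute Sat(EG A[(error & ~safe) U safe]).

{Wait, Req, Load}

Sat(~safe) = {Reset, Recv, Load, Sync, Retry, Grant, Hold}
Sat(error & ~safe) = {Recv, Load, Sync, Grant}
A[(error & ~safe) U safe]: least fixpoint, start Z0 = Sat(safe) = {Wait, Req}, add states in Sat(error & ~safe) with every successor in Z. Z1 = {Wait, Req, Load}; fixed.
Sat(A[(error & ~safe) U safe]) = {Wait, Req, Load}
EG A[(error & ~safe) U safe]: greatest fixpoint, start Z0 = {Wait, Req, Load}, keep only states in Sat with some successor in Z. Already a fixed point.
Sat(EG A[(error & ~safe) U safe]) = {Wait, Req, Load}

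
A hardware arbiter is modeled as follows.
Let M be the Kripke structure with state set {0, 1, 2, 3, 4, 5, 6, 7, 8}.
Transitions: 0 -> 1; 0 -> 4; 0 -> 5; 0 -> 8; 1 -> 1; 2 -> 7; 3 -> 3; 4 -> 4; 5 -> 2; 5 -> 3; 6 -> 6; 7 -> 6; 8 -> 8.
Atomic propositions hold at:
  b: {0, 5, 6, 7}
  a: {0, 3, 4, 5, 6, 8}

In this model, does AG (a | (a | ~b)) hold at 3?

Sat(~b) = {1, 2, 3, 4, 8}
Sat(a | ~b) = {0, 1, 2, 3, 4, 5, 6, 8}
Sat(a | (a | ~b)) = {0, 1, 2, 3, 4, 5, 6, 8}
AG (a | (a | ~b)): greatest fixpoint, start Z0 = {0, 1, 2, 3, 4, 5, 6, 8}, keep only states in Sat with every successor in Z. Z1 = {0, 1, 3, 4, 5, 6, 8}; Z2 = {0, 1, 3, 4, 6, 8}; Z3 = {1, 3, 4, 6, 8}; fixed.
Sat(AG (a | (a | ~b))) = {1, 3, 4, 6, 8}
3 ∈ Sat(AG (a | (a | ~b))) = {1, 3, 4, 6, 8}, so the formula holds at 3.

Yes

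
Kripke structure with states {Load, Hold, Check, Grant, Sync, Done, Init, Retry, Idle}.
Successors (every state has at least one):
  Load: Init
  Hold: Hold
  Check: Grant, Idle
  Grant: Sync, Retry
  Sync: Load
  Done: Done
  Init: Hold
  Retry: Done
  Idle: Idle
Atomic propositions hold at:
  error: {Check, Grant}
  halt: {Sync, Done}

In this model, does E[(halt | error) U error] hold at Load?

No

Sat(halt | error) = {Check, Grant, Sync, Done}
E[(halt | error) U error]: least fixpoint, start Z0 = Sat(error) = {Check, Grant}, add states in Sat(halt | error) with some successor in Z. Already a fixed point.
Sat(E[(halt | error) U error]) = {Check, Grant}
Load ∉ Sat(E[(halt | error) U error]) = {Check, Grant}, so the formula does not hold at Load.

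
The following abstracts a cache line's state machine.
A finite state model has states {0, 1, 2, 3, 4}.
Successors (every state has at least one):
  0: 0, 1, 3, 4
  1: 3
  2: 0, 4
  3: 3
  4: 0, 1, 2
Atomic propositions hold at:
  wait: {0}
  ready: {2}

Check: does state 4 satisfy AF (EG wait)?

EG wait: greatest fixpoint, start Z0 = {0}, keep only states in Sat with some successor in Z. Already a fixed point.
Sat(EG wait) = {0}
AF (EG wait): least fixpoint, start Z0 = {0}, add states with every successor in Z. Already a fixed point.
Sat(AF (EG wait)) = {0}
4 ∉ Sat(AF (EG wait)) = {0}, so the formula does not hold at 4.

No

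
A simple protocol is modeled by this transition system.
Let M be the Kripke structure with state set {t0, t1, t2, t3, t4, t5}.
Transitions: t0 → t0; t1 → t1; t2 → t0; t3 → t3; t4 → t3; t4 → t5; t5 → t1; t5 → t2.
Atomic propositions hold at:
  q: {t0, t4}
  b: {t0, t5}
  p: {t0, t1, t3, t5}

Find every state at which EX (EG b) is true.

EG b: greatest fixpoint, start Z0 = {t0, t5}, keep only states in Sat with some successor in Z. Z1 = {t0}; fixed.
Sat(EG b) = {t0}
Sat(EX (EG b)) = {s : some successor in {t0}} = {t0, t2}

{t0, t2}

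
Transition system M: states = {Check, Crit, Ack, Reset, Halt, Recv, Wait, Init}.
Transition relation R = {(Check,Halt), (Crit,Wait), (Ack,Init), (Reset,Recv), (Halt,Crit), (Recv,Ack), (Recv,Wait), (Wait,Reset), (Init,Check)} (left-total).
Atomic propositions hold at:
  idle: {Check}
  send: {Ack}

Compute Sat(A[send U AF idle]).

{Check, Ack, Init}

AF idle: least fixpoint, start Z0 = {Check}, add states with every successor in Z. Z1 = {Check, Init}; Z2 = {Check, Ack, Init}; fixed.
Sat(AF idle) = {Check, Ack, Init}
A[send U AF idle]: least fixpoint, start Z0 = Sat(AF idle) = {Check, Ack, Init}, add states in Sat(send) with every successor in Z. Already a fixed point.
Sat(A[send U AF idle]) = {Check, Ack, Init}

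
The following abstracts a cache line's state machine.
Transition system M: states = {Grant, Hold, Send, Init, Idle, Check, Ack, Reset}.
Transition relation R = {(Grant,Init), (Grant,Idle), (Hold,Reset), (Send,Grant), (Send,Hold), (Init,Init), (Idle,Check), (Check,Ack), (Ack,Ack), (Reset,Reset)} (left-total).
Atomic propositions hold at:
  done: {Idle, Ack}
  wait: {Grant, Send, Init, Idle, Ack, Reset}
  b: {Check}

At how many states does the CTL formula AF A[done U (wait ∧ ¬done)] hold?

5

Sat(¬done) = {Grant, Hold, Send, Init, Check, Reset}
Sat(wait ∧ ¬done) = {Grant, Send, Init, Reset}
A[done U (wait ∧ ¬done)]: least fixpoint, start Z0 = Sat((wait ∧ ¬done)) = {Grant, Send, Init, Reset}, add states in Sat(done) with every successor in Z. Already a fixed point.
Sat(A[done U (wait ∧ ¬done)]) = {Grant, Send, Init, Reset}
AF A[done U (wait ∧ ¬done)]: least fixpoint, start Z0 = {Grant, Send, Init, Reset}, add states with every successor in Z. Z1 = {Grant, Hold, Send, Init, Reset}; fixed.
Sat(AF A[done U (wait ∧ ¬done)]) = {Grant, Hold, Send, Init, Reset}
|Sat(AF A[done U (wait ∧ ¬done)])| = |{Grant, Hold, Send, Init, Reset}| = 5.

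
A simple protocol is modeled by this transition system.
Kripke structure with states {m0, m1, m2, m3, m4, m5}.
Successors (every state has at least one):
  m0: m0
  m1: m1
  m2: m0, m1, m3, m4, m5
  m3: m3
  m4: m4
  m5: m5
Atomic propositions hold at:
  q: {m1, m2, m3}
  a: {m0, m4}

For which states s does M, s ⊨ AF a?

{m0, m4}

AF a: least fixpoint, start Z0 = {m0, m4}, add states with every successor in Z. Already a fixed point.
Sat(AF a) = {m0, m4}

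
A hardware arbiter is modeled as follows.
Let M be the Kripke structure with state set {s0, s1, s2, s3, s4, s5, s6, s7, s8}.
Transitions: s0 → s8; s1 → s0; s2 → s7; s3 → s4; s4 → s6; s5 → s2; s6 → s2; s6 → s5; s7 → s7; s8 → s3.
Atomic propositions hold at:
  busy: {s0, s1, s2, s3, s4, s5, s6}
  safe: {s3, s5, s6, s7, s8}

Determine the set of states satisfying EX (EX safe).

{s0, s1, s2, s3, s4, s5, s6, s7}

Sat(EX safe) = {s : some successor in {s3, s5, s6, s7, s8}} = {s0, s2, s4, s6, s7, s8}
Sat(EX (EX safe)) = {s : some successor in {s0, s2, s4, s6, s7, s8}} = {s0, s1, s2, s3, s4, s5, s6, s7}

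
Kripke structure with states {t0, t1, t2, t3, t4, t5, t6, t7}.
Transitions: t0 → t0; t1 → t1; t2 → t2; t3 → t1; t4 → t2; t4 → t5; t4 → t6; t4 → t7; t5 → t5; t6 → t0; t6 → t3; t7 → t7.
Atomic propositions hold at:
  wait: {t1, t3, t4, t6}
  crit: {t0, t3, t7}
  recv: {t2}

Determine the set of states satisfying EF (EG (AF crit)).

{t0, t4, t6, t7}

AF crit: least fixpoint, start Z0 = {t0, t3, t7}, add states with every successor in Z. Z1 = {t0, t3, t6, t7}; fixed.
Sat(AF crit) = {t0, t3, t6, t7}
EG (AF crit): greatest fixpoint, start Z0 = {t0, t3, t6, t7}, keep only states in Sat with some successor in Z. Z1 = {t0, t6, t7}; fixed.
Sat(EG (AF crit)) = {t0, t6, t7}
EF (EG (AF crit)): least fixpoint, start Z0 = {t0, t6, t7}, add states with some successor in Z. Z1 = {t0, t4, t6, t7}; fixed.
Sat(EF (EG (AF crit))) = {t0, t4, t6, t7}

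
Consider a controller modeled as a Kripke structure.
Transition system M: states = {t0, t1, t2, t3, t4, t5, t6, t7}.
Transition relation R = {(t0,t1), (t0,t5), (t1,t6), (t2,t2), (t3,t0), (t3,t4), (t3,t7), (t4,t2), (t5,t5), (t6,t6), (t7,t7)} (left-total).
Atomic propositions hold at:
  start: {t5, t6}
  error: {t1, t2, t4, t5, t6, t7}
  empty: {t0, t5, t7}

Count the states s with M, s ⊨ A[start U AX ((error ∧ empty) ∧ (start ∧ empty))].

Sat(error ∧ empty) = {t5, t7}
Sat(start ∧ empty) = {t5}
Sat((error ∧ empty) ∧ (start ∧ empty)) = {t5}
Sat(AX ((error ∧ empty) ∧ (start ∧ empty))) = {s : every successor in {t5}} = {t5}
A[start U AX ((error ∧ empty) ∧ (start ∧ empty))]: least fixpoint, start Z0 = Sat(AX ((error ∧ empty) ∧ (start ∧ empty))) = {t5}, add states in Sat(start) with every successor in Z. Already a fixed point.
Sat(A[start U AX ((error ∧ empty) ∧ (start ∧ empty))]) = {t5}
|Sat(A[start U AX ((error ∧ empty) ∧ (start ∧ empty))])| = |{t5}| = 1.

1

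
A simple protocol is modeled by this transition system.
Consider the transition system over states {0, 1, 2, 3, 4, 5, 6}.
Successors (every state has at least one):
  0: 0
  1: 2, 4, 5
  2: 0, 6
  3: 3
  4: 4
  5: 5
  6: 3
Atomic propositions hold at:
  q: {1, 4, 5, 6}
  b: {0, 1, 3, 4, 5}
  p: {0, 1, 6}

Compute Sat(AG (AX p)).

{0}

Sat(AX p) = {s : every successor in {0, 1, 6}} = {0, 2}
AG (AX p): greatest fixpoint, start Z0 = {0, 2}, keep only states in Sat with every successor in Z. Z1 = {0}; fixed.
Sat(AG (AX p)) = {0}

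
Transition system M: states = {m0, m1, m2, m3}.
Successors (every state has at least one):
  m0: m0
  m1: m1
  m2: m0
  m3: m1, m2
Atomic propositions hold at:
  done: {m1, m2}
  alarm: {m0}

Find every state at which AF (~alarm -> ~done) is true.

Sat(~alarm) = {m1, m2, m3}
Sat(~done) = {m0, m3}
Sat(~alarm -> ~done) = {m0, m3}
AF (~alarm -> ~done): least fixpoint, start Z0 = {m0, m3}, add states with every successor in Z. Z1 = {m0, m2, m3}; fixed.
Sat(AF (~alarm -> ~done)) = {m0, m2, m3}

{m0, m2, m3}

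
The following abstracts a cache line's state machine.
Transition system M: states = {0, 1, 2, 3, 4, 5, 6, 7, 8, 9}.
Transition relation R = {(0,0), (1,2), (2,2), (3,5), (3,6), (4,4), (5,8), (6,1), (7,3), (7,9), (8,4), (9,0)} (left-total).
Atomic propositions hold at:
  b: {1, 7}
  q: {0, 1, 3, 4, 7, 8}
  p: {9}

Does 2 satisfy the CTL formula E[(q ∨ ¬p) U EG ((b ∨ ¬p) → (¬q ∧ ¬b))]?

Yes

Sat(¬p) = {0, 1, 2, 3, 4, 5, 6, 7, 8}
Sat(q ∨ ¬p) = {0, 1, 2, 3, 4, 5, 6, 7, 8}
Sat(b ∨ ¬p) = {0, 1, 2, 3, 4, 5, 6, 7, 8}
Sat(¬q) = {2, 5, 6, 9}
Sat(¬b) = {0, 2, 3, 4, 5, 6, 8, 9}
Sat(¬q ∧ ¬b) = {2, 5, 6, 9}
Sat((b ∨ ¬p) → (¬q ∧ ¬b)) = {2, 5, 6, 9}
EG ((b ∨ ¬p) → (¬q ∧ ¬b)): greatest fixpoint, start Z0 = {2, 5, 6, 9}, keep only states in Sat with some successor in Z. Z1 = {2}; fixed.
Sat(EG ((b ∨ ¬p) → (¬q ∧ ¬b))) = {2}
E[(q ∨ ¬p) U EG ((b ∨ ¬p) → (¬q ∧ ¬b))]: least fixpoint, start Z0 = Sat(EG ((b ∨ ¬p) → (¬q ∧ ¬b))) = {2}, add states in Sat(q ∨ ¬p) with some successor in Z. Z1 = {1, 2}; Z2 = {1, 2, 6}; Z3 = {1, 2, 3, 6}; Z4 = {1, 2, 3, 6, 7}; fixed.
Sat(E[(q ∨ ¬p) U EG ((b ∨ ¬p) → (¬q ∧ ¬b))]) = {1, 2, 3, 6, 7}
2 ∈ Sat(E[(q ∨ ¬p) U EG ((b ∨ ¬p) → (¬q ∧ ¬b))]) = {1, 2, 3, 6, 7}, so the formula holds at 2.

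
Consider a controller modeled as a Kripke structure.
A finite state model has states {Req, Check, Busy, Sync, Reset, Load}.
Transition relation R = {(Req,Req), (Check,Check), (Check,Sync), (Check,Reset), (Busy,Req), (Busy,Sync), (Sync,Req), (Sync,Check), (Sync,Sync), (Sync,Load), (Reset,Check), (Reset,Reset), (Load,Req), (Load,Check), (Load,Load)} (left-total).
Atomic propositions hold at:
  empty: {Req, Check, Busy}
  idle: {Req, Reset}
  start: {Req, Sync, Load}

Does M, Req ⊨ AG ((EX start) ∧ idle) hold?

Sat(EX start) = {s : some successor in {Req, Sync, Load}} = {Req, Check, Busy, Sync, Load}
Sat((EX start) ∧ idle) = {Req}
AG ((EX start) ∧ idle): greatest fixpoint, start Z0 = {Req}, keep only states in Sat with every successor in Z. Already a fixed point.
Sat(AG ((EX start) ∧ idle)) = {Req}
Req ∈ Sat(AG ((EX start) ∧ idle)) = {Req}, so the formula holds at Req.

Yes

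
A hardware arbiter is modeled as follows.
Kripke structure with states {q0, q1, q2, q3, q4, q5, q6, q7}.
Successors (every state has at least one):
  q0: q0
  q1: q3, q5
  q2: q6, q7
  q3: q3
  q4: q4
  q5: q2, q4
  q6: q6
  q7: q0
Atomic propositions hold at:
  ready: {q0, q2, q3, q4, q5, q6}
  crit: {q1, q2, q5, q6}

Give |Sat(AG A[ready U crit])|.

A[ready U crit]: least fixpoint, start Z0 = Sat(crit) = {q1, q2, q5, q6}, add states in Sat(ready) with every successor in Z. Already a fixed point.
Sat(A[ready U crit]) = {q1, q2, q5, q6}
AG A[ready U crit]: greatest fixpoint, start Z0 = {q1, q2, q5, q6}, keep only states in Sat with every successor in Z. Z1 = {q6}; fixed.
Sat(AG A[ready U crit]) = {q6}
|Sat(AG A[ready U crit])| = |{q6}| = 1.

1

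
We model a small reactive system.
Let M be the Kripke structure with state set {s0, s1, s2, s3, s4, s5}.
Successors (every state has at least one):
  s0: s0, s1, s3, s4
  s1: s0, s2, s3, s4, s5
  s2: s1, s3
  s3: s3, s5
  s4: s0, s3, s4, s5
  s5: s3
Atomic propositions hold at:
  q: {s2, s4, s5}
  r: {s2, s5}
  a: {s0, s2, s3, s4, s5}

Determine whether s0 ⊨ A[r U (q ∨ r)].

Sat(q ∨ r) = {s2, s4, s5}
A[r U (q ∨ r)]: least fixpoint, start Z0 = Sat((q ∨ r)) = {s2, s4, s5}, add states in Sat(r) with every successor in Z. Already a fixed point.
Sat(A[r U (q ∨ r)]) = {s2, s4, s5}
s0 ∉ Sat(A[r U (q ∨ r)]) = {s2, s4, s5}, so the formula does not hold at s0.

No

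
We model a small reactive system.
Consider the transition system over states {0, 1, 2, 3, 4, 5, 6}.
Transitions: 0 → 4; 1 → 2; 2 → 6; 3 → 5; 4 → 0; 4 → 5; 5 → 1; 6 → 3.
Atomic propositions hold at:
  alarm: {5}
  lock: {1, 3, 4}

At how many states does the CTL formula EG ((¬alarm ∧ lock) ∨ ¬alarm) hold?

2

Sat(¬alarm) = {0, 1, 2, 3, 4, 6}
Sat(¬alarm ∧ lock) = {1, 3, 4}
Sat((¬alarm ∧ lock) ∨ ¬alarm) = {0, 1, 2, 3, 4, 6}
EG ((¬alarm ∧ lock) ∨ ¬alarm): greatest fixpoint, start Z0 = {0, 1, 2, 3, 4, 6}, keep only states in Sat with some successor in Z. Z1 = {0, 1, 2, 4, 6}; Z2 = {0, 1, 2, 4}; Z3 = {0, 1, 4}; Z4 = {0, 4}; fixed.
Sat(EG ((¬alarm ∧ lock) ∨ ¬alarm)) = {0, 4}
|Sat(EG ((¬alarm ∧ lock) ∨ ¬alarm))| = |{0, 4}| = 2.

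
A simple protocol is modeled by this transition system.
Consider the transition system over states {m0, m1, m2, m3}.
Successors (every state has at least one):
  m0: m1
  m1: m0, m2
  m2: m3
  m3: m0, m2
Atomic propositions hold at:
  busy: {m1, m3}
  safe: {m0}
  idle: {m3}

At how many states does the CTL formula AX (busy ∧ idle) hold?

1

Sat(busy ∧ idle) = {m3}
Sat(AX (busy ∧ idle)) = {s : every successor in {m3}} = {m2}
|Sat(AX (busy ∧ idle))| = |{m2}| = 1.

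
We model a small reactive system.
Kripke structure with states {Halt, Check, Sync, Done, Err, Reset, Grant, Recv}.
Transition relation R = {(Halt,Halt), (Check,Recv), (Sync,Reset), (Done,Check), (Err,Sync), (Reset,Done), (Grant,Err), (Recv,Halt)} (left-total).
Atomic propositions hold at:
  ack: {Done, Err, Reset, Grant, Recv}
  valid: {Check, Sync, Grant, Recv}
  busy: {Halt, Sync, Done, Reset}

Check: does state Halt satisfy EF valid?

No

EF valid: least fixpoint, start Z0 = {Check, Sync, Grant, Recv}, add states with some successor in Z. Z1 = {Check, Sync, Done, Err, Grant, Recv}; Z2 = {Check, Sync, Done, Err, Reset, Grant, Recv}; fixed.
Sat(EF valid) = {Check, Sync, Done, Err, Reset, Grant, Recv}
Halt ∉ Sat(EF valid) = {Check, Sync, Done, Err, Reset, Grant, Recv}, so the formula does not hold at Halt.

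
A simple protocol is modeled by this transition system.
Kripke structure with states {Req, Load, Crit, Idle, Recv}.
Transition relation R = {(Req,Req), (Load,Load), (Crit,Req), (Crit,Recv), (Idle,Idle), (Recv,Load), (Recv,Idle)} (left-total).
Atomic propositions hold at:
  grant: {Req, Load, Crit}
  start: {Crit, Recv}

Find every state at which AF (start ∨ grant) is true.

Sat(start ∨ grant) = {Req, Load, Crit, Recv}
AF (start ∨ grant): least fixpoint, start Z0 = {Req, Load, Crit, Recv}, add states with every successor in Z. Already a fixed point.
Sat(AF (start ∨ grant)) = {Req, Load, Crit, Recv}

{Req, Load, Crit, Recv}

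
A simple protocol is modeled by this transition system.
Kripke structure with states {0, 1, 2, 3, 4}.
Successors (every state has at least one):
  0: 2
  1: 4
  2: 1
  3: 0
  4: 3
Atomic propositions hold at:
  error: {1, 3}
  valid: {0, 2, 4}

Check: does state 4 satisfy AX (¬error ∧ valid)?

Sat(¬error) = {0, 2, 4}
Sat(¬error ∧ valid) = {0, 2, 4}
Sat(AX (¬error ∧ valid)) = {s : every successor in {0, 2, 4}} = {0, 1, 3}
4 ∉ Sat(AX (¬error ∧ valid)) = {0, 1, 3}, so the formula does not hold at 4.

No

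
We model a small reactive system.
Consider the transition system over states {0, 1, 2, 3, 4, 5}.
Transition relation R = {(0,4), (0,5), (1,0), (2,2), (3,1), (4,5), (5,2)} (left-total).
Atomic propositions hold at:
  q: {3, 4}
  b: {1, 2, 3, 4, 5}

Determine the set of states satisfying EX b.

Sat(EX b) = {s : some successor in {1, 2, 3, 4, 5}} = {0, 2, 3, 4, 5}

{0, 2, 3, 4, 5}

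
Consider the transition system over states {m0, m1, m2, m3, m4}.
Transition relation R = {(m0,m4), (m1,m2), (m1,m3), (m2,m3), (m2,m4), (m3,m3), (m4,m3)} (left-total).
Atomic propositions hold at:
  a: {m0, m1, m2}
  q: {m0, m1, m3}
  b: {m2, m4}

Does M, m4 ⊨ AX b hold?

No

Sat(AX b) = {s : every successor in {m2, m4}} = {m0}
m4 ∉ Sat(AX b) = {m0}, so the formula does not hold at m4.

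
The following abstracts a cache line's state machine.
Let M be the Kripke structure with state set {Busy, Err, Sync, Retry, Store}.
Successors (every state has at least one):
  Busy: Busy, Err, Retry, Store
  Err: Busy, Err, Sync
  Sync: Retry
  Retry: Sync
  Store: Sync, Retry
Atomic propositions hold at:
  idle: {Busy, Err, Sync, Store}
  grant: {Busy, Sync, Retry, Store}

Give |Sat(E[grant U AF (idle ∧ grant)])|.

4

Sat(idle ∧ grant) = {Busy, Sync, Store}
AF (idle ∧ grant): least fixpoint, start Z0 = {Busy, Sync, Store}, add states with every successor in Z. Z1 = {Busy, Sync, Retry, Store}; fixed.
Sat(AF (idle ∧ grant)) = {Busy, Sync, Retry, Store}
E[grant U AF (idle ∧ grant)]: least fixpoint, start Z0 = Sat(AF (idle ∧ grant)) = {Busy, Sync, Retry, Store}, add states in Sat(grant) with some successor in Z. Already a fixed point.
Sat(E[grant U AF (idle ∧ grant)]) = {Busy, Sync, Retry, Store}
|Sat(E[grant U AF (idle ∧ grant)])| = |{Busy, Sync, Retry, Store}| = 4.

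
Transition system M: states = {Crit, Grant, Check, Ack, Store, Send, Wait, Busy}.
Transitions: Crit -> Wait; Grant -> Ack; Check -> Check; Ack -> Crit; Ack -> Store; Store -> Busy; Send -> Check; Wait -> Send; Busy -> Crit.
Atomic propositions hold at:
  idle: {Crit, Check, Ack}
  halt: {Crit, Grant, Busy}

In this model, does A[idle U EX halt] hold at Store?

Yes

Sat(EX halt) = {s : some successor in {Crit, Grant, Busy}} = {Ack, Store, Busy}
A[idle U EX halt]: least fixpoint, start Z0 = Sat(EX halt) = {Ack, Store, Busy}, add states in Sat(idle) with every successor in Z. Already a fixed point.
Sat(A[idle U EX halt]) = {Ack, Store, Busy}
Store ∈ Sat(A[idle U EX halt]) = {Ack, Store, Busy}, so the formula holds at Store.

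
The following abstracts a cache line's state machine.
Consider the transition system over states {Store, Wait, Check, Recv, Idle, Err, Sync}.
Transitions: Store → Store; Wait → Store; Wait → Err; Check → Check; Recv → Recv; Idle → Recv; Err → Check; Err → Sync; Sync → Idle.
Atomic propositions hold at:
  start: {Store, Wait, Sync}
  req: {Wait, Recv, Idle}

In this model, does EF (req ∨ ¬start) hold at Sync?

Yes

Sat(¬start) = {Check, Recv, Idle, Err}
Sat(req ∨ ¬start) = {Wait, Check, Recv, Idle, Err}
EF (req ∨ ¬start): least fixpoint, start Z0 = {Wait, Check, Recv, Idle, Err}, add states with some successor in Z. Z1 = {Wait, Check, Recv, Idle, Err, Sync}; fixed.
Sat(EF (req ∨ ¬start)) = {Wait, Check, Recv, Idle, Err, Sync}
Sync ∈ Sat(EF (req ∨ ¬start)) = {Wait, Check, Recv, Idle, Err, Sync}, so the formula holds at Sync.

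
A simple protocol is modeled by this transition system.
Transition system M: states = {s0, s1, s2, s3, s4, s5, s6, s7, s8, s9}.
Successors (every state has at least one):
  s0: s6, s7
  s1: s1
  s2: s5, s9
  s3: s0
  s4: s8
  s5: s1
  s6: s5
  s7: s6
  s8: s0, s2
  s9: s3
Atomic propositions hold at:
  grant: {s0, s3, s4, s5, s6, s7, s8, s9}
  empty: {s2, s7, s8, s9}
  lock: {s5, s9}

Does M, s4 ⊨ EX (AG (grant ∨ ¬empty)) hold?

No

Sat(¬empty) = {s0, s1, s3, s4, s5, s6}
Sat(grant ∨ ¬empty) = {s0, s1, s3, s4, s5, s6, s7, s8, s9}
AG (grant ∨ ¬empty): greatest fixpoint, start Z0 = {s0, s1, s3, s4, s5, s6, s7, s8, s9}, keep only states in Sat with every successor in Z. Z1 = {s0, s1, s3, s4, s5, s6, s7, s9}; Z2 = {s0, s1, s3, s5, s6, s7, s9}; fixed.
Sat(AG (grant ∨ ¬empty)) = {s0, s1, s3, s5, s6, s7, s9}
Sat(EX (AG (grant ∨ ¬empty))) = {s : some successor in {s0, s1, s3, s5, s6, s7, s9}} = {s0, s1, s2, s3, s5, s6, s7, s8, s9}
s4 ∉ Sat(EX (AG (grant ∨ ¬empty))) = {s0, s1, s2, s3, s5, s6, s7, s8, s9}, so the formula does not hold at s4.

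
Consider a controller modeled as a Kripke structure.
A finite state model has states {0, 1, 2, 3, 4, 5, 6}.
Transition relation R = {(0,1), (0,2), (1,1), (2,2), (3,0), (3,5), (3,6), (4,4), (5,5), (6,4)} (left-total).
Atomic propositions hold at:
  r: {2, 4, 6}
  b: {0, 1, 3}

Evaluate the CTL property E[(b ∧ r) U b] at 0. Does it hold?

Yes

Sat(b ∧ r) = ∅
E[(b ∧ r) U b]: least fixpoint, start Z0 = Sat(b) = {0, 1, 3}, add states in Sat(b ∧ r) with some successor in Z. Already a fixed point.
Sat(E[(b ∧ r) U b]) = {0, 1, 3}
0 ∈ Sat(E[(b ∧ r) U b]) = {0, 1, 3}, so the formula holds at 0.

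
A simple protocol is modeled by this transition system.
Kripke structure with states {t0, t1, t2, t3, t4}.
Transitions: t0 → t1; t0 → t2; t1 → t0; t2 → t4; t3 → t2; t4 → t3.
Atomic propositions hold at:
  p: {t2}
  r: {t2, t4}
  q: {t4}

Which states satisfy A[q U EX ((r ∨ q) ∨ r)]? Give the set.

Sat(r ∨ q) = {t2, t4}
Sat((r ∨ q) ∨ r) = {t2, t4}
Sat(EX ((r ∨ q) ∨ r)) = {s : some successor in {t2, t4}} = {t0, t2, t3}
A[q U EX ((r ∨ q) ∨ r)]: least fixpoint, start Z0 = Sat(EX ((r ∨ q) ∨ r)) = {t0, t2, t3}, add states in Sat(q) with every successor in Z. Z1 = {t0, t2, t3, t4}; fixed.
Sat(A[q U EX ((r ∨ q) ∨ r)]) = {t0, t2, t3, t4}

{t0, t2, t3, t4}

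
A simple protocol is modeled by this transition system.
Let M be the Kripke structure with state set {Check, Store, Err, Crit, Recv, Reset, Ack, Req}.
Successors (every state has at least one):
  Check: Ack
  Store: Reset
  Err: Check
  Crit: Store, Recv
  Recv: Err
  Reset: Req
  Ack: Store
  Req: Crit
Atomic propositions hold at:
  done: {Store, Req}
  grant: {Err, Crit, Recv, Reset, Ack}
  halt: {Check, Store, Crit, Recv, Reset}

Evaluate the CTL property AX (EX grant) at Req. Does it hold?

Yes

Sat(EX grant) = {s : some successor in {Err, Crit, Recv, Reset, Ack}} = {Check, Store, Crit, Recv, Req}
Sat(AX (EX grant)) = {s : every successor in {Check, Store, Crit, Recv, Req}} = {Err, Crit, Reset, Ack, Req}
Req ∈ Sat(AX (EX grant)) = {Err, Crit, Reset, Ack, Req}, so the formula holds at Req.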